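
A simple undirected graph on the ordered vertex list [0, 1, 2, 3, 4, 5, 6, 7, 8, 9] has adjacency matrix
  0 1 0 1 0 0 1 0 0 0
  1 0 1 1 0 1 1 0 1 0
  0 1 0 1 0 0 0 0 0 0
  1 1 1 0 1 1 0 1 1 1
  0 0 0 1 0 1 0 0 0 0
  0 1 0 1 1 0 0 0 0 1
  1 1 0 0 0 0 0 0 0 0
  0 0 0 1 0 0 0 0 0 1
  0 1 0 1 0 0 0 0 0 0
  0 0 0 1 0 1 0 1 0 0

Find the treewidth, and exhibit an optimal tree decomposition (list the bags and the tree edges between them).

Treewidth 2.
One such decomposition:
Bags: B1 = {1, 3, 5}  B2 = {0, 1, 3}  B3 = {3, 5, 9}  B4 = {1, 2, 3}  B5 = {3, 4, 5}  B6 = {1, 3, 8}  B7 = {0, 1, 6}  B8 = {3, 7, 9}
Tree: B1–B2, B1–B3, B2–B4, B3–B5, B2–B6, B2–B7, B3–B8

Every bag has size at most 3, so the width is 3 − 1 = 2 and tw(G) ≤ 2. On the other hand G contains the 3-clique {0, 1, 3}. A clique must lie in a single bag of any decomposition, so no decomposition can have width below 2. Therefore the treewidth is 2.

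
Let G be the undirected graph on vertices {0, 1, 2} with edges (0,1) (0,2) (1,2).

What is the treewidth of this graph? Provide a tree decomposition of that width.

With just one bag of size 3, the width is 3 − 1 = 2, so tw(G) ≤ 2. On the other hand G contains the 3-clique {0, 1, 2}. A clique must lie in a single bag of any decomposition, so no decomposition can have width below 2. Hence tw(G) = 2 exactly.

Treewidth 2.
One such decomposition:
Bags: B1 = {0, 1, 2}
Tree: (single bag)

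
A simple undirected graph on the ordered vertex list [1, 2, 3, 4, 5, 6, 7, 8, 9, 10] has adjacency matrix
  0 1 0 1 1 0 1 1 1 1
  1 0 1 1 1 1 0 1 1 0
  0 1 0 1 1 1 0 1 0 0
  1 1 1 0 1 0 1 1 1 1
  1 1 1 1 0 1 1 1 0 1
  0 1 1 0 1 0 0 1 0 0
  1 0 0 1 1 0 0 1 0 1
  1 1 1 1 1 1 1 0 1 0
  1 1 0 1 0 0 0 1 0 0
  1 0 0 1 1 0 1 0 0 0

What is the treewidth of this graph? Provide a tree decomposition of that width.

Every bag has size at most 5, so the width is 5 − 1 = 4 and tw(G) ≤ 4. Conversely, {1, 2, 4, 8, 9} is a clique of size 5, and the vertices of any clique must share a bag in every tree decomposition; so some bag has ≥ 5 vertices and tw(G) ≥ 4. Hence tw(G) = 4 exactly.

Treewidth 4.
Bags: B1 = {1, 2, 4, 5, 8}  B2 = {1, 4, 5, 7, 8}  B3 = {2, 3, 4, 5, 8}  B4 = {1, 4, 5, 7, 10}  B5 = {2, 3, 5, 6, 8}  B6 = {1, 2, 4, 8, 9}
Tree: B1–B2, B1–B3, B2–B4, B3–B5, B1–B6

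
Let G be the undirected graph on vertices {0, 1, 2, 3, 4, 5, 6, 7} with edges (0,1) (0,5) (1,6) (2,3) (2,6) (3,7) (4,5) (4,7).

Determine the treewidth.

A width-2 tree decomposition is:
Bags: B1 = {0, 4, 5}  B2 = {0, 1, 4}  B3 = {1, 4, 6}  B4 = {2, 4, 6}  B5 = {2, 3, 4}  B6 = {3, 4, 7}
Tree: B1–B2, B2–B3, B3–B4, B4–B5, B5–B6
Every bag has size at most 3, so the width is 3 − 1 = 2 and tw(G) ≤ 2. The edges 4–5–0–1–6–2–3–7–4 form a cycle, so G is not a tree and its treewidth is at least 2. Hence tw(G) = 2 exactly.

2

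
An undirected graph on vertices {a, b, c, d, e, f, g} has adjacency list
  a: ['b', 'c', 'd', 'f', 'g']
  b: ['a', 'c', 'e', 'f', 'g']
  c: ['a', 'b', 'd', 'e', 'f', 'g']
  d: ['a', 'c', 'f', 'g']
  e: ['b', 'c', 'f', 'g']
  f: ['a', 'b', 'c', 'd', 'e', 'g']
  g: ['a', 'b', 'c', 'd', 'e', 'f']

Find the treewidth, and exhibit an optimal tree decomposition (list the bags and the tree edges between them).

Treewidth 4.
One optimal decomposition is:
Bags: B1 = {a, b, c, f, g}  B2 = {b, c, e, f, g}  B3 = {a, c, d, f, g}
Tree: B1–B2, B1–B3

Each bag holds 5 vertices, so the decomposition has width 4, which upper-bounds the treewidth. On the other hand G contains the 5-clique {b, c, e, f, g}. A clique must lie in a single bag of any decomposition, so no decomposition can have width below 4. The upper and lower bounds meet at 4, so that is the treewidth.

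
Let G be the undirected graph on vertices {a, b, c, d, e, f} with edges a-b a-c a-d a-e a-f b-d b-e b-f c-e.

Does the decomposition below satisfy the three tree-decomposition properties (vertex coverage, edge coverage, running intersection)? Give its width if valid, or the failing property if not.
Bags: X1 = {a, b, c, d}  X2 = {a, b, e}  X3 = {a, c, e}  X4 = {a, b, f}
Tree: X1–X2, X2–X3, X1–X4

No — bags containing vertex c are not connected in the tree.

A tree decomposition must satisfy three properties: every vertex lies in some bag; for every edge, both endpoints lie together in some bag; and for every vertex, the bags containing it form a connected subtree. Here bags containing vertex c are not connected in the tree, so the decomposition is invalid.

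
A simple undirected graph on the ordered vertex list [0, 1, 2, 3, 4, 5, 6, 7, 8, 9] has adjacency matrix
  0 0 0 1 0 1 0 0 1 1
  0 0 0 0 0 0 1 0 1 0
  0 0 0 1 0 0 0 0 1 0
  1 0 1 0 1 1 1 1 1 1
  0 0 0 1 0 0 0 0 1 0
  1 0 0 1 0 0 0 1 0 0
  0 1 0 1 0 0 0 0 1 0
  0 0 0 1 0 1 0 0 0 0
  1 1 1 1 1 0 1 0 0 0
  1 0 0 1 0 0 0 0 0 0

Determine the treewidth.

2

A width-2 tree decomposition is:
Bags: B1 = {0, 3, 8}  B2 = {0, 3, 9}  B3 = {3, 6, 8}  B4 = {3, 4, 8}  B5 = {2, 3, 8}  B6 = {0, 3, 5}  B7 = {1, 6, 8}  B8 = {3, 5, 7}
Tree: B1–B2, B1–B3, B3–B4, B1–B5, B1–B6, B3–B7, B6–B8
The largest bag has 3 vertices, giving width 2; this decomposition certifies tw(G) ≤ 2. For the lower bound, the 3 vertices {1, 6, 8} are pairwise adjacent, and any tree decomposition puts a clique entirely inside one bag — forcing width ≥ 2. Hence tw(G) = 2 exactly.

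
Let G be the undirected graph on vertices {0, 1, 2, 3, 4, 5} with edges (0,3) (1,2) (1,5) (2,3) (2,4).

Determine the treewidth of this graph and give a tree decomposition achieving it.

Each bag holds 2 vertices, so the decomposition has width 1, which upper-bounds the treewidth. Any graph with an edge has treewidth ≥ 1, and G has the edge 3–2. Therefore the treewidth is 1.

Treewidth 1.
Bags: B1 = {2, 3}  B2 = {1, 2}  B3 = {0, 3}  B4 = {1, 5}  B5 = {2, 4}
Tree: B1–B2, B1–B3, B2–B4, B1–B5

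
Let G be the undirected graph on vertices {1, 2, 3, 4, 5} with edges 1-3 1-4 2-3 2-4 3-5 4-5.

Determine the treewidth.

A width-2 tree decomposition is:
Bags: B1 = {3, 4, 5}  B2 = {2, 3, 4}  B3 = {1, 3, 4}
Tree: B1–B2, B2–B3
Every bag has size at most 3, so the width is 3 − 1 = 2 and tw(G) ≤ 2. For the lower bound, G contains the cycle 3–5–4–2–3, so G is not a forest; only forests have treewidth ≤ 1, hence tw(G) ≥ 2. Therefore the treewidth is 2.

2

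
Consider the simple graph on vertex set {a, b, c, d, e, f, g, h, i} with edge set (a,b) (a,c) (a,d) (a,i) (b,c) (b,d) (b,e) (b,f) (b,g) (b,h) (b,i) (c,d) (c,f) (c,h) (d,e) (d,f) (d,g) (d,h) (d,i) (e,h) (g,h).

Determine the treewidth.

A width-3 tree decomposition is:
Bags: B1 = {a, b, c, d}  B2 = {b, c, d, h}  B3 = {a, b, d, i}  B4 = {b, d, g, h}  B5 = {b, c, d, f}  B6 = {b, d, e, h}
Tree: B1–B2, B1–B3, B2–B4, B2–B5, B4–B6
Every bag has size at most 4, so the width is 4 − 1 = 3 and tw(G) ≤ 3. On the other hand G contains the 4-clique {a, b, c, d}. A clique must lie in a single bag of any decomposition, so no decomposition can have width below 3. Therefore the treewidth is 3.

3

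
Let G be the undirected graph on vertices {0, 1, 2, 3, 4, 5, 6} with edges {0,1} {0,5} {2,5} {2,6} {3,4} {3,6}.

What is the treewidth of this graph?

1

A width-1 tree decomposition is:
Bags: B1 = {0, 1}  B2 = {0, 5}  B3 = {2, 5}  B4 = {2, 6}  B5 = {3, 6}  B6 = {3, 4}
Tree: B1–B2, B2–B3, B3–B4, B4–B5, B5–B6
Each bag holds 2 vertices, so the decomposition has width 1, which upper-bounds the treewidth. G has an edge, so its treewidth is at least 1. Hence tw(G) = 1 exactly.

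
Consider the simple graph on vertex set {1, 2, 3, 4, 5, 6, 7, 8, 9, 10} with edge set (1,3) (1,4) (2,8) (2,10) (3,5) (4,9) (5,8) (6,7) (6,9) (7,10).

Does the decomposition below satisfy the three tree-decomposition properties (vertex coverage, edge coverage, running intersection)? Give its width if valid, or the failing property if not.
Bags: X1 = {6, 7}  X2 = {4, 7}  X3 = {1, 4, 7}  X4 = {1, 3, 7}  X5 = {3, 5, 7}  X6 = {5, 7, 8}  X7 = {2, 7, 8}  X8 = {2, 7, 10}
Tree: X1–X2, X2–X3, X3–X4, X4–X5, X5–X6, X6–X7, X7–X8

A tree decomposition must satisfy three properties: every vertex lies in some bag; for every edge, both endpoints lie together in some bag; and for every vertex, the bags containing it form a connected subtree. Here vertex 9 appears in no bag, so the decomposition is invalid.

No — vertex 9 appears in no bag.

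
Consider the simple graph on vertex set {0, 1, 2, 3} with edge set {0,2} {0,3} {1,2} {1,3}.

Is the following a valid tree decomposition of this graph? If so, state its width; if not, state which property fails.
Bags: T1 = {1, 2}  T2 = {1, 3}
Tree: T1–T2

No — vertex 0 appears in no bag.

A tree decomposition must satisfy three properties: every vertex lies in some bag; for every edge, both endpoints lie together in some bag; and for every vertex, the bags containing it form a connected subtree. Here vertex 0 appears in no bag, so the decomposition is invalid.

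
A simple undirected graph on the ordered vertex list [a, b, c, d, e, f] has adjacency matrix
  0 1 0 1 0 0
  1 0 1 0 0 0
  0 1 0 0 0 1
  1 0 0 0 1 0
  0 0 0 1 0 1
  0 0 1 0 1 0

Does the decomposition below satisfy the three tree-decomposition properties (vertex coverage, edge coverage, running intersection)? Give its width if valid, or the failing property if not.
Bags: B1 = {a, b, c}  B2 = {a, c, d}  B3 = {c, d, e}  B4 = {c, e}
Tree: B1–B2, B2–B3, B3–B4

A tree decomposition must satisfy three properties: every vertex lies in some bag; for every edge, both endpoints lie together in some bag; and for every vertex, the bags containing it form a connected subtree. Here vertex f appears in no bag, so the decomposition is invalid.

No — vertex f appears in no bag.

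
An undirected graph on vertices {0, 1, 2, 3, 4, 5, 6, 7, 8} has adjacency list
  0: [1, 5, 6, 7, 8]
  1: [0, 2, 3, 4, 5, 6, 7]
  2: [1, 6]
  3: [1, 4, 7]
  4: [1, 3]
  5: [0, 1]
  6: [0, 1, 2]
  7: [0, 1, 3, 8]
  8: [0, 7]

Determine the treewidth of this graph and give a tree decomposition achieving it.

Every bag has size at most 3, so the width is 3 − 1 = 2 and tw(G) ≤ 2. On the other hand G contains the 3-clique {0, 7, 8}. A clique must lie in a single bag of any decomposition, so no decomposition can have width below 2. Combining the bounds, tw(G) = 2.

Treewidth 2.
One such decomposition:
Bags: B1 = {1, 3, 7}  B2 = {0, 1, 7}  B3 = {0, 7, 8}  B4 = {0, 1, 6}  B5 = {1, 2, 6}  B6 = {0, 1, 5}  B7 = {1, 3, 4}
Tree: B1–B2, B2–B3, B2–B4, B4–B5, B4–B6, B1–B7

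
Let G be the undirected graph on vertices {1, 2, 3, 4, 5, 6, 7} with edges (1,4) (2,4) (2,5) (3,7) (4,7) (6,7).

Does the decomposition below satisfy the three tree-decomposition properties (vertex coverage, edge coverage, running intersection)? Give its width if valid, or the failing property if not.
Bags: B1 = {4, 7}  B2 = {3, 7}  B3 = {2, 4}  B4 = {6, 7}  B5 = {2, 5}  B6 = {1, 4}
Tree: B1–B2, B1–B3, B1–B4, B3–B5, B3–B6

Yes; width 1.

Checking the three conditions: (i) the bags cover all of {1, 2, 3, 4, 5, 6, 7}; (ii) for each edge, some bag contains both endpoints; (iii) the bags containing any fixed vertex form a subtree. All hold, so the decomposition is valid with width 2 − 1 = 1.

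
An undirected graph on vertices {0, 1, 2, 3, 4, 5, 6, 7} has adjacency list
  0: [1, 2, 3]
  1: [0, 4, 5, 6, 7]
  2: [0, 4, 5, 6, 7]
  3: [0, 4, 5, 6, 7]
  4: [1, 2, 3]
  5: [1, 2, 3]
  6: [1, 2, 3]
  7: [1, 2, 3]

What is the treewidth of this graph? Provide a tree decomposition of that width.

Treewidth 3.
One optimal decomposition is:
Bags: B1 = {1, 2, 3, 7}  B2 = {1, 2, 3, 6}  B3 = {1, 2, 3, 4}  B4 = {1, 2, 3, 5}  B5 = {0, 1, 2, 3}
Tree: B1–B2, B2–B3, B3–B4, B4–B5

Each bag holds 4 vertices, so the decomposition has width 3, which upper-bounds the treewidth. For the lower bound: the 4 vertex sets {3,7}, {1,6}, {2}, {4} are disjoint, each induces a connected subgraph, and every pair is joined by at least one edge of G. Contracting each set to a single vertex therefore yields K_{4} as a minor, and since treewidth is minor-monotone, tw(G) ≥ tw(K_{4}) = 3. Hence tw(G) = 3 exactly.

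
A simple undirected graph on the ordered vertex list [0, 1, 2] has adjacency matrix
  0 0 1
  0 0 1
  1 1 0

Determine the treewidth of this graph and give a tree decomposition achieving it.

Treewidth 1.
Bags: B1 = {1, 2}  B2 = {0, 2}
Tree: B1–B2

The largest bag has 2 vertices, giving width 1; this decomposition certifies tw(G) ≤ 1. G has an edge, so its treewidth is at least 1. Combining the bounds, tw(G) = 1.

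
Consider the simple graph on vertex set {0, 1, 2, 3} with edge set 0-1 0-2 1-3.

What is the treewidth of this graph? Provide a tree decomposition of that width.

Treewidth 1.
Bags: B1 = {0, 2}  B2 = {0, 1}  B3 = {1, 3}
Tree: B1–B2, B2–B3

Each bag holds 2 vertices, so the decomposition has width 1, which upper-bounds the treewidth. Since G has at least one edge (e.g. 2–0), it is not an edgeless graph, so tw(G) ≥ 1. Therefore the treewidth is 1.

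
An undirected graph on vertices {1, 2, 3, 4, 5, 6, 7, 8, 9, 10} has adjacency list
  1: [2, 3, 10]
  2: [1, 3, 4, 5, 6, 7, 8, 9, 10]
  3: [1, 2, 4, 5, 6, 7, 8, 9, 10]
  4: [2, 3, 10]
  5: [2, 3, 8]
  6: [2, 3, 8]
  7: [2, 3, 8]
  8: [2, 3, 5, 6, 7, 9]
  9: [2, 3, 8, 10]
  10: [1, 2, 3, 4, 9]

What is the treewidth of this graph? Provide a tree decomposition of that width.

Treewidth 3.
One such decomposition:
Bags: B1 = {2, 3, 8, 9}  B2 = {2, 3, 5, 8}  B3 = {2, 3, 6, 8}  B4 = {2, 3, 9, 10}  B5 = {2, 3, 7, 8}  B6 = {1, 2, 3, 10}  B7 = {2, 3, 4, 10}
Tree: B1–B2, B2–B3, B1–B4, B2–B5, B4–B6, B6–B7

The largest bag has 4 vertices, giving width 3; this decomposition certifies tw(G) ≤ 3. Conversely, {2, 3, 8, 9} is a clique of size 4, and the vertices of any clique must share a bag in every tree decomposition; so some bag has ≥ 4 vertices and tw(G) ≥ 3. The upper and lower bounds meet at 3, so that is the treewidth.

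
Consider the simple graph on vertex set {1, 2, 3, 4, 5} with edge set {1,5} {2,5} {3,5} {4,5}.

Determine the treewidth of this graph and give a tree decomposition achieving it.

Treewidth 1.
One such decomposition:
Bags: B1 = {2, 5}  B2 = {4, 5}  B3 = {3, 5}  B4 = {1, 5}
Tree: B1–B2, B2–B3, B2–B4

The largest bag has 2 vertices, giving width 1; this decomposition certifies tw(G) ≤ 1. Any graph with an edge has treewidth ≥ 1, and G has the edge 5–2. Therefore the treewidth is 1.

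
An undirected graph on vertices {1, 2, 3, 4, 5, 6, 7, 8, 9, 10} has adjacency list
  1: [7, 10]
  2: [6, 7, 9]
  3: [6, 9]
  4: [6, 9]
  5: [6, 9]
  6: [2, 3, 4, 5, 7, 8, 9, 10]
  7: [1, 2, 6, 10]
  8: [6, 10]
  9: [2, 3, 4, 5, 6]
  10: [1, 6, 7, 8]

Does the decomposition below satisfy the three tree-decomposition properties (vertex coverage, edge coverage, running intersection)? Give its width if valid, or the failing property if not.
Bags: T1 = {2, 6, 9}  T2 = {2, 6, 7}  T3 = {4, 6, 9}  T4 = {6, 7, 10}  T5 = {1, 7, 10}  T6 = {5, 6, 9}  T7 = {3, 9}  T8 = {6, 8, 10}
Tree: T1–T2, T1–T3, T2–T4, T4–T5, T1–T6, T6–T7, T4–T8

A tree decomposition must satisfy three properties: every vertex lies in some bag; for every edge, both endpoints lie together in some bag; and for every vertex, the bags containing it form a connected subtree. Here edge (6,3) lies in no bag, so the decomposition is invalid.

No — edge (6,3) lies in no bag.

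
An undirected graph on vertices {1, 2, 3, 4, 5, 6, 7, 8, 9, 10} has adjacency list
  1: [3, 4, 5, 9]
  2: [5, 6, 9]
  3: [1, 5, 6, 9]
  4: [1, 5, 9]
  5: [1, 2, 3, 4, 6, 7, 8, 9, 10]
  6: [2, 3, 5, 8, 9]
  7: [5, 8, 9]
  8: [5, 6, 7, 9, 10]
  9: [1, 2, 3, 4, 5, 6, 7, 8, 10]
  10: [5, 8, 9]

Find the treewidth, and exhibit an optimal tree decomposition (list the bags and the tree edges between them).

Every bag has size at most 4, so the width is 4 − 1 = 3 and tw(G) ≤ 3. Conversely, {1, 3, 5, 9} is a clique of size 4, and the vertices of any clique must share a bag in every tree decomposition; so some bag has ≥ 4 vertices and tw(G) ≥ 3. Hence tw(G) = 3 exactly.

Treewidth 3.
One such decomposition:
Bags: B1 = {2, 5, 6, 9}  B2 = {3, 5, 6, 9}  B3 = {5, 6, 8, 9}  B4 = {5, 7, 8, 9}  B5 = {1, 3, 5, 9}  B6 = {5, 8, 9, 10}  B7 = {1, 4, 5, 9}
Tree: B1–B2, B1–B3, B3–B4, B2–B5, B4–B6, B5–B7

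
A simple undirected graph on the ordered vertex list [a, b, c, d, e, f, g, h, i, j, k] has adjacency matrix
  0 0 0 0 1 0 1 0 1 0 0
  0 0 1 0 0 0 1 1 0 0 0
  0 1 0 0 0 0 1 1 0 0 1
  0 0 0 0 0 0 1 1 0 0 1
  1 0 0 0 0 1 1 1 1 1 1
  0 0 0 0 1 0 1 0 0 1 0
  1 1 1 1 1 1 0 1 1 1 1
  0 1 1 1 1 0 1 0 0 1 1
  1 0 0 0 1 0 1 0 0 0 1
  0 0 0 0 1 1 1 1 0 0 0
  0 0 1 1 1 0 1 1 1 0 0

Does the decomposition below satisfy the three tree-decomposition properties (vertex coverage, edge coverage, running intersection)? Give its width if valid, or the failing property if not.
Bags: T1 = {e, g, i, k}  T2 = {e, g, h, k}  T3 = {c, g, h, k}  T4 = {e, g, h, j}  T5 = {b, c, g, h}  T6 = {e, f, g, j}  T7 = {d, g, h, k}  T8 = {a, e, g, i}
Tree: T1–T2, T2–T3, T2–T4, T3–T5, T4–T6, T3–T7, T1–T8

Yes; width 3.

Checking the three conditions: (i) the bags cover all of {a, b, c, d, e, f, g, h, i, j, k}; (ii) for each edge, some bag contains both endpoints; (iii) the bags containing any fixed vertex form a subtree. All hold, so the decomposition is valid with width 4 − 1 = 3.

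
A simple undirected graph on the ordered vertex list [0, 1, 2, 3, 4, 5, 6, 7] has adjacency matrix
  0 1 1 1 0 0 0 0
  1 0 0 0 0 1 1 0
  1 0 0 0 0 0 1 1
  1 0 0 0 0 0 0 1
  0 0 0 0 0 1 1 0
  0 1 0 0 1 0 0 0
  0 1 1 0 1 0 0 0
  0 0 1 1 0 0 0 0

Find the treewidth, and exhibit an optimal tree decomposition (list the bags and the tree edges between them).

Every bag has size at most 3, so the width is 3 − 1 = 2 and tw(G) ≤ 2. For the lower bound, G contains the cycle 5–4–6–1–5, so G is not a forest; only forests have treewidth ≤ 1, hence tw(G) ≥ 2. The upper and lower bounds meet at 2, so that is the treewidth.

Treewidth 2.
One optimal decomposition is:
Bags: B1 = {1, 4, 5}  B2 = {1, 4, 6}  B3 = {0, 1, 6}  B4 = {0, 2, 6}  B5 = {0, 2, 3}  B6 = {2, 3, 7}
Tree: B1–B2, B2–B3, B3–B4, B4–B5, B5–B6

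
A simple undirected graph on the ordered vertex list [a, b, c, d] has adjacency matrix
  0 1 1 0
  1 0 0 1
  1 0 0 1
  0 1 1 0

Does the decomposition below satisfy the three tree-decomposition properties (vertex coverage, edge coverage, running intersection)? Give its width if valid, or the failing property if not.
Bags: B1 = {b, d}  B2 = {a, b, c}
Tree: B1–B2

A tree decomposition must satisfy three properties: every vertex lies in some bag; for every edge, both endpoints lie together in some bag; and for every vertex, the bags containing it form a connected subtree. Here edge (c,d) lies in no bag, so the decomposition is invalid.

No — edge (c,d) lies in no bag.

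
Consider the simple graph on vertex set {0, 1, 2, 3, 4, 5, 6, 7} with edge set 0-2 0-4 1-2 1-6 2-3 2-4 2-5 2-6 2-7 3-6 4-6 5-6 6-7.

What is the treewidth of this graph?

A width-2 tree decomposition is:
Bags: B1 = {2, 3, 6}  B2 = {2, 5, 6}  B3 = {2, 6, 7}  B4 = {2, 4, 6}  B5 = {1, 2, 6}  B6 = {0, 2, 4}
Tree: B1–B2, B1–B3, B1–B4, B4–B5, B4–B6
Every bag has size at most 3, so the width is 3 − 1 = 2 and tw(G) ≤ 2. On the other hand G contains the 3-clique {0, 2, 4}. A clique must lie in a single bag of any decomposition, so no decomposition can have width below 2. The upper and lower bounds meet at 2, so that is the treewidth.

2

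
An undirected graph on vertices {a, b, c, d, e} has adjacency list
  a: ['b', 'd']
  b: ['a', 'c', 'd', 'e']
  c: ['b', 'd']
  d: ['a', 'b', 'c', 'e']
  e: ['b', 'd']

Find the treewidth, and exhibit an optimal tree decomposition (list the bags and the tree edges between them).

The largest bag has 3 vertices, giving width 2; this decomposition certifies tw(G) ≤ 2. Conversely, {b, d, e} is a clique of size 3, and the vertices of any clique must share a bag in every tree decomposition; so some bag has ≥ 3 vertices and tw(G) ≥ 2. Therefore the treewidth is 2.

Treewidth 2.
One optimal decomposition is:
Bags: B1 = {a, b, d}  B2 = {b, c, d}  B3 = {b, d, e}
Tree: B1–B2, B1–B3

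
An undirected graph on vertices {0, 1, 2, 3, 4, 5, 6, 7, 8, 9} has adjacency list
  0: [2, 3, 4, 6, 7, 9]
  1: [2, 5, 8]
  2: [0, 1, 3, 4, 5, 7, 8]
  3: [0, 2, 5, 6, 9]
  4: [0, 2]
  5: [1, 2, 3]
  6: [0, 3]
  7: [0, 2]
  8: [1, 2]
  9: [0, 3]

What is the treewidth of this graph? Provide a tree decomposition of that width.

Treewidth 2.
One such decomposition:
Bags: B1 = {2, 3, 5}  B2 = {0, 2, 3}  B3 = {0, 2, 4}  B4 = {0, 3, 6}  B5 = {0, 3, 9}  B6 = {0, 2, 7}  B7 = {1, 2, 5}  B8 = {1, 2, 8}
Tree: B1–B2, B2–B3, B2–B4, B2–B5, B2–B6, B1–B7, B7–B8

The largest bag has 3 vertices, giving width 2; this decomposition certifies tw(G) ≤ 2. Conversely, {0, 3, 9} is a clique of size 3, and the vertices of any clique must share a bag in every tree decomposition; so some bag has ≥ 3 vertices and tw(G) ≥ 2. Therefore the treewidth is 2.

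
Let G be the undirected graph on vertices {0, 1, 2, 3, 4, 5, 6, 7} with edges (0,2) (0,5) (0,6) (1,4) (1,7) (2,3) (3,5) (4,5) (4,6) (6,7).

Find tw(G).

A width-2 tree decomposition is:
Bags: B1 = {2, 3, 5}  B2 = {0, 2, 5}  B3 = {0, 4, 5}  B4 = {0, 4, 6}  B5 = {1, 4, 6}  B6 = {1, 6, 7}
Tree: B1–B2, B2–B3, B3–B4, B4–B5, B5–B6
The largest bag has 3 vertices, giving width 2; this decomposition certifies tw(G) ≤ 2. For the lower bound, G contains the cycle 3–2–0–5–3, so G is not a forest; only forests have treewidth ≤ 1, hence tw(G) ≥ 2. The upper and lower bounds meet at 2, so that is the treewidth.

2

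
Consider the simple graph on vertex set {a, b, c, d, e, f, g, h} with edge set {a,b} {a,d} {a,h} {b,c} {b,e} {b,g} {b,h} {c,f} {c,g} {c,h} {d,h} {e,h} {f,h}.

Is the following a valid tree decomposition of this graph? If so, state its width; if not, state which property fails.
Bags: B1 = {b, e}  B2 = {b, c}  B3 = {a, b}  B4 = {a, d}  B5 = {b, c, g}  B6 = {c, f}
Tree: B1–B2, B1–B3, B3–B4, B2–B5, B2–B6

No — vertex h appears in no bag.

A tree decomposition must satisfy three properties: every vertex lies in some bag; for every edge, both endpoints lie together in some bag; and for every vertex, the bags containing it form a connected subtree. Here vertex h appears in no bag, so the decomposition is invalid.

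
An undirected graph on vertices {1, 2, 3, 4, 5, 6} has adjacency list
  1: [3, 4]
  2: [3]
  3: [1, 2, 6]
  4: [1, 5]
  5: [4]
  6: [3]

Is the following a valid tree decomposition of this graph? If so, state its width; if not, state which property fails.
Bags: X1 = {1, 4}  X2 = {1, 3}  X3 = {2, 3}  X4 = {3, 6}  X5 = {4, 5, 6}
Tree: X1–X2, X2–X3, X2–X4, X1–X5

No — bags containing vertex 6 are not connected in the tree.

A tree decomposition must satisfy three properties: every vertex lies in some bag; for every edge, both endpoints lie together in some bag; and for every vertex, the bags containing it form a connected subtree. Here bags containing vertex 6 are not connected in the tree, so the decomposition is invalid.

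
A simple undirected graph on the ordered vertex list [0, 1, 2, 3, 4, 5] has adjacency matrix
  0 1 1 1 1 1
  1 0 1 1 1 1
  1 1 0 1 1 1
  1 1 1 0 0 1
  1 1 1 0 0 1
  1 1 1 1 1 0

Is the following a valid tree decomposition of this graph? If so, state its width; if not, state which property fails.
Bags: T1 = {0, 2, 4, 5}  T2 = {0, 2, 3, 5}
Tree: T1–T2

A tree decomposition must satisfy three properties: every vertex lies in some bag; for every edge, both endpoints lie together in some bag; and for every vertex, the bags containing it form a connected subtree. Here vertex 1 appears in no bag, so the decomposition is invalid.

No — vertex 1 appears in no bag.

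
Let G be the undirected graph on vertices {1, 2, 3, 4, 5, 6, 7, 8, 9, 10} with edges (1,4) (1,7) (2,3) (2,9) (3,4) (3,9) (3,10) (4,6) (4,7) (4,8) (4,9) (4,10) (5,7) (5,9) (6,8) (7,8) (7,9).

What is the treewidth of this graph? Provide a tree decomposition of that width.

Every bag has size at most 3, so the width is 3 − 1 = 2 and tw(G) ≤ 2. Conversely, {2, 3, 9} is a clique of size 3, and the vertices of any clique must share a bag in every tree decomposition; so some bag has ≥ 3 vertices and tw(G) ≥ 2. Combining the bounds, tw(G) = 2.

Treewidth 2.
One optimal decomposition is:
Bags: B1 = {5, 7, 9}  B2 = {4, 7, 9}  B3 = {3, 4, 9}  B4 = {3, 4, 10}  B5 = {4, 7, 8}  B6 = {2, 3, 9}  B7 = {4, 6, 8}  B8 = {1, 4, 7}
Tree: B1–B2, B2–B3, B3–B4, B2–B5, B3–B6, B5–B7, B5–B8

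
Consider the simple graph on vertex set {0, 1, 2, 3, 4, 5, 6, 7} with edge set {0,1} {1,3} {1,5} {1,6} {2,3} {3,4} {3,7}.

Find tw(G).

A width-1 tree decomposition is:
Bags: B1 = {1, 3}  B2 = {1, 5}  B3 = {2, 3}  B4 = {0, 1}  B5 = {3, 4}  B6 = {3, 7}  B7 = {1, 6}
Tree: B1–B2, B1–B3, B2–B4, B3–B5, B5–B6, B4–B7
Every bag has size at most 2, so the width is 2 − 1 = 1 and tw(G) ≤ 1. Since G has at least one edge (e.g. 3–1), it is not an edgeless graph, so tw(G) ≥ 1. The upper and lower bounds meet at 1, so that is the treewidth.

1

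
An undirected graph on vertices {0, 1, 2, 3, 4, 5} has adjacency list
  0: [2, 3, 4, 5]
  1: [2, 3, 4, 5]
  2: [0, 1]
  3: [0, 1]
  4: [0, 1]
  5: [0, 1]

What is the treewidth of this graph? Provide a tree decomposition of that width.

Each bag holds 3 vertices, so the decomposition has width 2, which upper-bounds the treewidth. The edges 0–2–1–5–0 form a cycle, so G is not a tree and its treewidth is at least 2. Therefore the treewidth is 2.

Treewidth 2.
Bags: B1 = {0, 1, 2}  B2 = {0, 1, 5}  B3 = {0, 1, 4}  B4 = {0, 1, 3}
Tree: B1–B2, B2–B3, B3–B4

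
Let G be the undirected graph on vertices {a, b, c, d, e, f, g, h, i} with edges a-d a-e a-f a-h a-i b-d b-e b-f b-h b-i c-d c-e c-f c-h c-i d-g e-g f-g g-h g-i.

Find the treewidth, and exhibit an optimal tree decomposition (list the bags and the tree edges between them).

Treewidth 4.
One optimal decomposition is:
Bags: B1 = {a, b, c, d, g}  B2 = {a, b, c, g, h}  B3 = {a, b, c, e, g}  B4 = {a, b, c, g, i}  B5 = {a, b, c, f, g}
Tree: B1–B2, B2–B3, B3–B4, B4–B5

Each bag holds 5 vertices, so the decomposition has width 4, which upper-bounds the treewidth. For the lower bound: the 5 vertex sets {a,d}, {b,h}, {e,g}, {c}, {i} are disjoint, each induces a connected subgraph, and every pair is joined by at least one edge of G. Contracting each set to a single vertex therefore yields K_{5} as a minor, and since treewidth is minor-monotone, tw(G) ≥ tw(K_{5}) = 4. Therefore the treewidth is 4.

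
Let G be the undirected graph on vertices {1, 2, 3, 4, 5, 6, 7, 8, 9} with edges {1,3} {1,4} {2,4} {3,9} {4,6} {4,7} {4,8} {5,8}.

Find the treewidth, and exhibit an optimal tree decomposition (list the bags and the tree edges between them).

Every bag has size at most 2, so the width is 2 − 1 = 1 and tw(G) ≤ 1. G has an edge, so its treewidth is at least 1. Combining the bounds, tw(G) = 1.

Treewidth 1.
One optimal decomposition is:
Bags: B1 = {4, 7}  B2 = {1, 4}  B3 = {4, 6}  B4 = {2, 4}  B5 = {4, 8}  B6 = {1, 3}  B7 = {3, 9}  B8 = {5, 8}
Tree: B1–B2, B1–B3, B1–B4, B4–B5, B2–B6, B6–B7, B5–B8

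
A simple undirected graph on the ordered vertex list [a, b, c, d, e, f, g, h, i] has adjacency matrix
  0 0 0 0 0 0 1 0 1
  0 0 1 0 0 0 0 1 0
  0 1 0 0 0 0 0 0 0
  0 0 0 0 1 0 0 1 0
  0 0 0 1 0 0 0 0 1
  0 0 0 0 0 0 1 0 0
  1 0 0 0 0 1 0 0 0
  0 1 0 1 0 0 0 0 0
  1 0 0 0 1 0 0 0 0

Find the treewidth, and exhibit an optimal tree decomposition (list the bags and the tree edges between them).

Treewidth 1.
One such decomposition:
Bags: B1 = {b, c}  B2 = {b, h}  B3 = {d, h}  B4 = {d, e}  B5 = {e, i}  B6 = {a, i}  B7 = {a, g}  B8 = {f, g}
Tree: B1–B2, B2–B3, B3–B4, B4–B5, B5–B6, B6–B7, B7–B8

Each bag holds 2 vertices, so the decomposition has width 1, which upper-bounds the treewidth. G has an edge, so its treewidth is at least 1. Hence tw(G) = 1 exactly.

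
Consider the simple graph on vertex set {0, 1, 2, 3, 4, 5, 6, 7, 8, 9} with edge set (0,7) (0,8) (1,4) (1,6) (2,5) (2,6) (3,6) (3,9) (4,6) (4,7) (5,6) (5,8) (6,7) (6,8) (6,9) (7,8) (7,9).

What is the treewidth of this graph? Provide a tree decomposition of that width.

Treewidth 2.
One optimal decomposition is:
Bags: B1 = {0, 7, 8}  B2 = {6, 7, 8}  B3 = {6, 7, 9}  B4 = {5, 6, 8}  B5 = {2, 5, 6}  B6 = {4, 6, 7}  B7 = {1, 4, 6}  B8 = {3, 6, 9}
Tree: B1–B2, B2–B3, B2–B4, B4–B5, B3–B6, B6–B7, B3–B8

Each bag holds 3 vertices, so the decomposition has width 2, which upper-bounds the treewidth. On the other hand G contains the 3-clique {0, 7, 8}. A clique must lie in a single bag of any decomposition, so no decomposition can have width below 2. Hence tw(G) = 2 exactly.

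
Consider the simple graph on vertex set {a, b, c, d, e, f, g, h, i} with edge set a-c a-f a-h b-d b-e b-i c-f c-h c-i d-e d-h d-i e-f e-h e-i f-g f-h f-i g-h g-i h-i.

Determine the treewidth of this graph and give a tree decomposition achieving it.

The largest bag has 4 vertices, giving width 3; this decomposition certifies tw(G) ≤ 3. Conversely, {d, e, h, i} is a clique of size 4, and the vertices of any clique must share a bag in every tree decomposition; so some bag has ≥ 4 vertices and tw(G) ≥ 3. Therefore the treewidth is 3.

Treewidth 3.
One optimal decomposition is:
Bags: B1 = {e, f, h, i}  B2 = {d, e, h, i}  B3 = {c, f, h, i}  B4 = {b, d, e, i}  B5 = {f, g, h, i}  B6 = {a, c, f, h}
Tree: B1–B2, B1–B3, B2–B4, B1–B5, B3–B6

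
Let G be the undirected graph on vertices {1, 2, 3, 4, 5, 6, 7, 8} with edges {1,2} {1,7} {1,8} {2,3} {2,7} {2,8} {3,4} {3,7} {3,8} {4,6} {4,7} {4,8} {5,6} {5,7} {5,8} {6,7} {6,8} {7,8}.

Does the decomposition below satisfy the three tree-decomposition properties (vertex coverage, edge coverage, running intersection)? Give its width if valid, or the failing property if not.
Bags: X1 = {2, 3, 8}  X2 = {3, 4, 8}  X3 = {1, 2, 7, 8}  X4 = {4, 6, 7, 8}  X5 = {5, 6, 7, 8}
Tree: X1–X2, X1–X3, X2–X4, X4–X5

A tree decomposition must satisfy three properties: every vertex lies in some bag; for every edge, both endpoints lie together in some bag; and for every vertex, the bags containing it form a connected subtree. Here edge (7,3) lies in no bag, so the decomposition is invalid.

No — edge (7,3) lies in no bag.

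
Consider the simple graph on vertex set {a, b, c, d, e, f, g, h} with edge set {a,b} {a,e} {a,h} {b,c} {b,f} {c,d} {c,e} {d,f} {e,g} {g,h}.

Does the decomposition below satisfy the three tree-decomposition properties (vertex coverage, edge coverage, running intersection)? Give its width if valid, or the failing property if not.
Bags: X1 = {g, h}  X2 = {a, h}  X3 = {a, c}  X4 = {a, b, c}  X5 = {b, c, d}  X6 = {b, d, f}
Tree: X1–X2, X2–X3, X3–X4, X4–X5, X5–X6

A tree decomposition must satisfy three properties: every vertex lies in some bag; for every edge, both endpoints lie together in some bag; and for every vertex, the bags containing it form a connected subtree. Here vertex e appears in no bag, so the decomposition is invalid.

No — vertex e appears in no bag.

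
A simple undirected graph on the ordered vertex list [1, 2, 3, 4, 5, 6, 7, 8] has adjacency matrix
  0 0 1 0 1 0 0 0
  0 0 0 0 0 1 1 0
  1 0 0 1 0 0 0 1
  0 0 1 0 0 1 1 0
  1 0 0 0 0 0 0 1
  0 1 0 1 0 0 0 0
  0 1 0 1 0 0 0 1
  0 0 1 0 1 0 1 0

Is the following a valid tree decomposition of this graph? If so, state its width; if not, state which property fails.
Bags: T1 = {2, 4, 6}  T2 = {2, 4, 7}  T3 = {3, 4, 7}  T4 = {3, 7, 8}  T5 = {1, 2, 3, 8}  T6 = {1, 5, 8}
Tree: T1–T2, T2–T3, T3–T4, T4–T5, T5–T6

A tree decomposition must satisfy three properties: every vertex lies in some bag; for every edge, both endpoints lie together in some bag; and for every vertex, the bags containing it form a connected subtree. Here bags containing vertex 2 are not connected in the tree, so the decomposition is invalid.

No — bags containing vertex 2 are not connected in the tree.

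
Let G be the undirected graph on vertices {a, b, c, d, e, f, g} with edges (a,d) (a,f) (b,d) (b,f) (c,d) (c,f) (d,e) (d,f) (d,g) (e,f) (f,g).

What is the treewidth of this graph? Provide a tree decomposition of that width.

Every bag has size at most 3, so the width is 3 − 1 = 2 and tw(G) ≤ 2. For the lower bound, the 3 vertices {d, f, g} are pairwise adjacent, and any tree decomposition puts a clique entirely inside one bag — forcing width ≥ 2. Therefore the treewidth is 2.

Treewidth 2.
Bags: B1 = {a, d, f}  B2 = {b, d, f}  B3 = {d, e, f}  B4 = {c, d, f}  B5 = {d, f, g}
Tree: B1–B2, B2–B3, B3–B4, B2–B5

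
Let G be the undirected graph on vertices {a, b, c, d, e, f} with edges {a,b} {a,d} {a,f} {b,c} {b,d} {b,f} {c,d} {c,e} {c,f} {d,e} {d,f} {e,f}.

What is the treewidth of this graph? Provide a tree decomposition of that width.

Treewidth 3.
One optimal decomposition is:
Bags: B1 = {a, b, d, f}  B2 = {b, c, d, f}  B3 = {c, d, e, f}
Tree: B1–B2, B2–B3

Each bag holds 4 vertices, so the decomposition has width 3, which upper-bounds the treewidth. On the other hand G contains the 4-clique {c, d, e, f}. A clique must lie in a single bag of any decomposition, so no decomposition can have width below 3. Therefore the treewidth is 3.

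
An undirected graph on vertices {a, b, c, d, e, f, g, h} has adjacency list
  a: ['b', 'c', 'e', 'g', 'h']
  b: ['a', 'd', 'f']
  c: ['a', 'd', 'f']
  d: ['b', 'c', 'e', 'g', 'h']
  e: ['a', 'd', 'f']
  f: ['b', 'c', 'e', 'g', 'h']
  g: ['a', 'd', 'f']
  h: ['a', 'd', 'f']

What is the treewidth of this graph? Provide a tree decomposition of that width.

Treewidth 3.
One such decomposition:
Bags: B1 = {a, d, f, h}  B2 = {a, d, e, f}  B3 = {a, b, d, f}  B4 = {a, c, d, f}  B5 = {a, d, f, g}
Tree: B1–B2, B2–B3, B3–B4, B4–B5

Each bag holds 4 vertices, so the decomposition has width 3, which upper-bounds the treewidth. For the lower bound: the 4 vertex sets {a,h}, {e,f}, {d}, {b} are disjoint, each induces a connected subgraph, and every pair is joined by at least one edge of G. Contracting each set to a single vertex therefore yields K_{4} as a minor, and since treewidth is minor-monotone, tw(G) ≥ tw(K_{4}) = 3. Therefore the treewidth is 3.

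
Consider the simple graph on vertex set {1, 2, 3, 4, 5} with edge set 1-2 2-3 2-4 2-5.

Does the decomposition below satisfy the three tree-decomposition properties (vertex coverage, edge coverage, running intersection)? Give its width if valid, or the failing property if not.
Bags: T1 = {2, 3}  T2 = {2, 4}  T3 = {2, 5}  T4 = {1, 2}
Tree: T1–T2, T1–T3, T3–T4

Yes; width 1.

Every vertex of G appears in some bag (union = {1, 2, 3, 4, 5}); every edge is covered by a bag; and for each vertex v the set of bags containing v is connected in the bag tree. The decomposition is therefore valid. The largest bag has 2 vertices, so the width is 1.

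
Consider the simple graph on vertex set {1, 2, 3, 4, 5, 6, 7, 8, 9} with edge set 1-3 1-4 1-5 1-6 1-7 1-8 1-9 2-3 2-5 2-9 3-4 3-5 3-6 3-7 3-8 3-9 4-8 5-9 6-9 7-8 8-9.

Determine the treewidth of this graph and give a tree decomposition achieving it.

The largest bag has 4 vertices, giving width 3; this decomposition certifies tw(G) ≤ 3. Conversely, {1, 3, 8, 9} is a clique of size 4, and the vertices of any clique must share a bag in every tree decomposition; so some bag has ≥ 4 vertices and tw(G) ≥ 3. Combining the bounds, tw(G) = 3.

Treewidth 3.
One such decomposition:
Bags: B1 = {1, 3, 7, 8}  B2 = {1, 3, 8, 9}  B3 = {1, 3, 6, 9}  B4 = {1, 3, 5, 9}  B5 = {2, 3, 5, 9}  B6 = {1, 3, 4, 8}
Tree: B1–B2, B2–B3, B3–B4, B4–B5, B1–B6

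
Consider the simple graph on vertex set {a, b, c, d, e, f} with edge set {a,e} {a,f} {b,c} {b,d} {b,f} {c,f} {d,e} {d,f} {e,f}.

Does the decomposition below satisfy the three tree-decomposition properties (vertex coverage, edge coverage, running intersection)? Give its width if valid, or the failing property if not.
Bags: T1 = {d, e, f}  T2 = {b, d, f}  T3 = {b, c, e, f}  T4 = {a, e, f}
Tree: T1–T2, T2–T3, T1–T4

A tree decomposition must satisfy three properties: every vertex lies in some bag; for every edge, both endpoints lie together in some bag; and for every vertex, the bags containing it form a connected subtree. Here bags containing vertex e are not connected in the tree, so the decomposition is invalid.

No — bags containing vertex e are not connected in the tree.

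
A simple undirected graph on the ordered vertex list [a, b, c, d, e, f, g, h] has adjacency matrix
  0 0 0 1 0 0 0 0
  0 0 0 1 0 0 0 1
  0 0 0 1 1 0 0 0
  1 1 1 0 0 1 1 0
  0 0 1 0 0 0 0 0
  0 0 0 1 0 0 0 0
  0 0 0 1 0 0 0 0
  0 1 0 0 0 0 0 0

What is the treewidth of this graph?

1

A width-1 tree decomposition is:
Bags: B1 = {b, h}  B2 = {b, d}  B3 = {d, f}  B4 = {d, g}  B5 = {c, d}  B6 = {a, d}  B7 = {c, e}
Tree: B1–B2, B2–B3, B3–B4, B3–B5, B2–B6, B5–B7
Every bag has size at most 2, so the width is 2 − 1 = 1 and tw(G) ≤ 1. Since G has at least one edge (e.g. h–b), it is not an edgeless graph, so tw(G) ≥ 1. The upper and lower bounds meet at 1, so that is the treewidth.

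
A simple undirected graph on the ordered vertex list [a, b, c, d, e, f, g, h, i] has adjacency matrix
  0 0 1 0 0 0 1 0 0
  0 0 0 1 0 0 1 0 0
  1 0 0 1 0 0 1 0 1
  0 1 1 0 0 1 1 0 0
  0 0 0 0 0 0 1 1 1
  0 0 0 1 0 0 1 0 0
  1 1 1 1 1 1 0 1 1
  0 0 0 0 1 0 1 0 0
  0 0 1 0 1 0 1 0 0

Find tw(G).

A width-2 tree decomposition is:
Bags: B1 = {c, d, g}  B2 = {c, g, i}  B3 = {e, g, i}  B4 = {a, c, g}  B5 = {e, g, h}  B6 = {d, f, g}  B7 = {b, d, g}
Tree: B1–B2, B2–B3, B1–B4, B3–B5, B1–B6, B6–B7
Each bag holds 3 vertices, so the decomposition has width 2, which upper-bounds the treewidth. On the other hand G contains the 3-clique {c, d, g}. A clique must lie in a single bag of any decomposition, so no decomposition can have width below 2. Combining the bounds, tw(G) = 2.

2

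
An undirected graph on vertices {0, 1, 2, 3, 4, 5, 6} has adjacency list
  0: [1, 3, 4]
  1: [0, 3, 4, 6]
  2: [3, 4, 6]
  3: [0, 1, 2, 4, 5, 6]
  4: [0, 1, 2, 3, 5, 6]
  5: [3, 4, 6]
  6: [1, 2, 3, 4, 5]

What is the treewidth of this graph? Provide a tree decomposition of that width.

Each bag holds 4 vertices, so the decomposition has width 3, which upper-bounds the treewidth. Conversely, {0, 1, 3, 4} is a clique of size 4, and the vertices of any clique must share a bag in every tree decomposition; so some bag has ≥ 4 vertices and tw(G) ≥ 3. The upper and lower bounds meet at 3, so that is the treewidth.

Treewidth 3.
One such decomposition:
Bags: B1 = {2, 3, 4, 6}  B2 = {1, 3, 4, 6}  B3 = {3, 4, 5, 6}  B4 = {0, 1, 3, 4}
Tree: B1–B2, B2–B3, B2–B4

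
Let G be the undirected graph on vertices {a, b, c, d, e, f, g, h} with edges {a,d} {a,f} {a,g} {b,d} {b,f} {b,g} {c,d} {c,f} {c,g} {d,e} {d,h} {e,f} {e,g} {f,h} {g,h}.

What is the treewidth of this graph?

A width-3 tree decomposition is:
Bags: B1 = {c, d, f, g}  B2 = {b, d, f, g}  B3 = {d, f, g, h}  B4 = {d, e, f, g}  B5 = {a, d, f, g}
Tree: B1–B2, B2–B3, B3–B4, B4–B5
The largest bag has 4 vertices, giving width 3; this decomposition certifies tw(G) ≤ 3. For the lower bound: the 4 vertex sets {c,d}, {b,f}, {g}, {h} are disjoint, each induces a connected subgraph, and every pair is joined by at least one edge of G. Contracting each set to a single vertex therefore yields K_{4} as a minor, and since treewidth is minor-monotone, tw(G) ≥ tw(K_{4}) = 3. The upper and lower bounds meet at 3, so that is the treewidth.

3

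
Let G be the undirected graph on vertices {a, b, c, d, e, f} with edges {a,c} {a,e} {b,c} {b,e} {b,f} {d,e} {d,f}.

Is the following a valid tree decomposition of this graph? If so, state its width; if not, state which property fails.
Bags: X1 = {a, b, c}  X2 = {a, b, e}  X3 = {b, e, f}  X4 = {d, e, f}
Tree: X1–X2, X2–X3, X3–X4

Vertex coverage: the bags together contain {a, b, c, d, e, f}, the full vertex set. Edge coverage: each edge of G has both endpoints in at least one bag. Running intersection: for every vertex, the bags containing it form a connected subtree. All three properties hold, so this is a valid tree decomposition of width max|bag| − 1 = 2, and hence tw(G) ≤ 2.

Yes; width 2.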